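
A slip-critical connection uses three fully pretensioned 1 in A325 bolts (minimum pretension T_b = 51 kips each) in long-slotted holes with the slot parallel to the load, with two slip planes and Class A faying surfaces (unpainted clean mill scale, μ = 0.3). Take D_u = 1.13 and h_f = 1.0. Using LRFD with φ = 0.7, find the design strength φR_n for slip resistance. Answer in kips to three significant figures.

R_n = μ · D_u · h_f · T_b · n_s · n_b = 0.3 × 1.13 × 1.0 × 51 × 2 × 3 = 103.7 kips.
Design strength φR_n = 0.7 × 103.7 = 72.6 kips.

72.6 kips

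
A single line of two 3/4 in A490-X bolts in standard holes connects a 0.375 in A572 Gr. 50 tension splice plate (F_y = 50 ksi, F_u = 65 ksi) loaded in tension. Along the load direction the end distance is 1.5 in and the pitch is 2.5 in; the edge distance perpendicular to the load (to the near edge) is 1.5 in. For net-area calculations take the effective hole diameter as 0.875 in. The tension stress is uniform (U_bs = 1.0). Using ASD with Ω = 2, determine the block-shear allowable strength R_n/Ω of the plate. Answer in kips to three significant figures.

Shear plane L_v = 1.5 + 1·2.5 = 4 in; A_gv = 4 × 0.375 = 1.5 in².
A_nv = (4 − 1.5·0.875) × 0.375 = 1.008 in².
A_nt = (1.5 − 0.5·0.875) × 0.375 = 0.3984 in².
0.6 F_u A_nv = 39.3 kips; 0.6 F_y A_gv = 45 kips → shear rupture governs the shear term.
R_n = 39.3 + 1.0 × 65 × 0.3984 = 65.2 kips.
Allowable strength R_n/Ω = 65.2 / 2 = 32.6 kips.

32.6 kips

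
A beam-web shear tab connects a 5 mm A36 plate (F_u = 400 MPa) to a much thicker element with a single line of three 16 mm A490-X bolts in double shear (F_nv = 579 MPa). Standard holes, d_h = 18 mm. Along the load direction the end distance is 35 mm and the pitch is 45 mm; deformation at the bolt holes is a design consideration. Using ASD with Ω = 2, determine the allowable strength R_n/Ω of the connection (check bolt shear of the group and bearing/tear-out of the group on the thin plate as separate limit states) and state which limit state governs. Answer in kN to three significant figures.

96 kN (bearing governs)

Bolt shear: A_b = π·16²/4 = 201.1 mm²; R_n = 579 × 201.1 × 3 × 2 / 1000 = 698.5 kN → 698.5 / 2 = 349 kN.
Bearing (1.2 l_c t F_u ≤ 2.4 d t F_u): upper limit = 2.4·16·5·400 / 1000 = 76.8 kN.
  Edge l_c = 35 − 18/2 = 26 → r_n = 62.4 kN; interior l_c = 45 − 18 = 27 → r_n = 64.8 kN.
  R_n,bearing = 1·62.4 + 2·64.8 = 192 kN → 192 / 2 = 96 kN.
Bearing governs: 96 kN.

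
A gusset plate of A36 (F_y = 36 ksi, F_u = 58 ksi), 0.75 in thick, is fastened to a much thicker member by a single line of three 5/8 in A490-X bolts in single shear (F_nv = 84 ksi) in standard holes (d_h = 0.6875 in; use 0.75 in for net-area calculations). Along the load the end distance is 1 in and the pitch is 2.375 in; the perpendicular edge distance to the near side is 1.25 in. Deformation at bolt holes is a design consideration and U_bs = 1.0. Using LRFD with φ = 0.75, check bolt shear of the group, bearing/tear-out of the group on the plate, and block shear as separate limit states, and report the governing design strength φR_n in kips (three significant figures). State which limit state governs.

58 kips (bolt shear governs)

Bolt shear: A_b = π·0.625²/4 = 0.3068 in²; R_n = 84 × 0.3068 × 3 × 1 = 77.31 kips → 0.75 × 77.31 = 58 kips.
Bearing: edge l_c = 0.6562, r_n = 34.26 kips; interior l_c = 1.688, r_n = 65.25 kips; R_n = 34.26 + 2·65.25 = 164.8 kips → 124 kips.
Block shear: A_gv = 4.312, A_nv = 2.906, A_nt = 0.6562 in²; R_n = min(0.6F_uA_nv, 0.6F_yA_gv) + U_bs·F_u·A_nt = 131.2 kips → 98.4 kips.
Bolt shear governs: 58 kips.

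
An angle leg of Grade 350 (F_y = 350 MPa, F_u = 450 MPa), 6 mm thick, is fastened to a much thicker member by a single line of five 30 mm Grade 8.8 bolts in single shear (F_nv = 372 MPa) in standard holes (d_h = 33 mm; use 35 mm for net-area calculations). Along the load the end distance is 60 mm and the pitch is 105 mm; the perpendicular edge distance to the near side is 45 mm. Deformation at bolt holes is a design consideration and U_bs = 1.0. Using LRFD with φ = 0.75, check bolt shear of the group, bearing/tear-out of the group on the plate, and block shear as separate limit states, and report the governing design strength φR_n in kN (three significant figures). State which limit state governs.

Bolt shear: A_b = π·30²/4 = 706.9 mm²; R_n = 372 × 706.9 × 5 × 1 / 1000 = 1315 kN → 0.75 × 1315 = 986 kN.
Bearing: edge l_c = 43.5, r_n = 140.9 kN; interior l_c = 72, r_n = 194.4 kN; R_n = 140.9 + 4·194.4 = 918.5 kN → 689 kN.
Block shear: A_gv = 2880, A_nv = 1935, A_nt = 165 mm²; R_n = min(0.6F_uA_nv, 0.6F_yA_gv) + U_bs·F_u·A_nt = 596.7 kN → 448 kN.
Block shear governs: 448 kN.

448 kN (block shear governs)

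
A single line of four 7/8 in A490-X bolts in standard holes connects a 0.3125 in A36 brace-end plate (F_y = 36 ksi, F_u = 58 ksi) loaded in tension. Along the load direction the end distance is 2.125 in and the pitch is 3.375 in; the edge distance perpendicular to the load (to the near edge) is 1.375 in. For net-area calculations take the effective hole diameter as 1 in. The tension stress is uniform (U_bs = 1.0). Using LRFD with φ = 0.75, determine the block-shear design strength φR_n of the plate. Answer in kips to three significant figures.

Shear plane L_v = 2.125 + 3·3.375 = 12.25 in; A_gv = 12.25 × 0.3125 = 3.828 in².
A_nv = (12.25 − 3.5·1) × 0.3125 = 2.734 in².
A_nt = (1.375 − 0.5·1) × 0.3125 = 0.2734 in².
0.6 F_u A_nv = 95.16 kips; 0.6 F_y A_gv = 82.69 kips → shear yielding governs the shear term.
R_n = 82.69 + 1.0 × 58 × 0.2734 = 98.55 kips.
Design strength φR_n = 0.75 × 98.55 = 73.9 kips.

73.9 kips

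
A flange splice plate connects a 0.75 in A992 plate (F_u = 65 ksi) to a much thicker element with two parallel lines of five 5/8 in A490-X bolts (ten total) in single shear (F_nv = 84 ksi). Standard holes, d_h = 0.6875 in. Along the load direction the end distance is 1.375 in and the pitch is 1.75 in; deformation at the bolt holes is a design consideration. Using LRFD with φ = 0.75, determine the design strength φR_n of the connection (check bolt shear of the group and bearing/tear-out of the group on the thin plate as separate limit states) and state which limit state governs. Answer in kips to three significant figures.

Bolt shear: A_b = π·0.625²/4 = 0.3068 in²; R_n = 84 × 0.3068 × 10 × 1 = 257.7 kips → 0.75 × 257.7 = 193 kips.
Bearing (1.2 l_c t F_u ≤ 2.4 d t F_u): upper limit = 2.4·0.625·0.75·65 = 73.12 kips.
  Edge l_c = 1.375 − 0.6875/2 = 1.031 → r_n = 60.33 kips; interior l_c = 1.75 − 0.6875 = 1.062 → r_n = 62.16 kips.
  R_n,bearing = 2·60.33 + 8·62.16 = 617.9 kips → 0.75 × 617.9 = 463 kips.
Bolt shear governs: 193 kips.

193 kips (bolt shear governs)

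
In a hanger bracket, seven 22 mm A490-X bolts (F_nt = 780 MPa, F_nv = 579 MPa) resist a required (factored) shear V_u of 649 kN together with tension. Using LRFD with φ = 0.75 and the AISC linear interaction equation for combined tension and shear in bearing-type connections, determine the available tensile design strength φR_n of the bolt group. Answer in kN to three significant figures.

1150 kN

A_b = π·22²/4 = 380.1 mm²; f_rv = 649 × 1000 / (7 × 380.1) = 243.9 MPa.
F'_nt = 1.3 F_nt − (F_nt / φF_nv) f_rv = 1.3·780 − (780/(0.75·579))·243.9 = 575.9 MPa, capped at F_nt → F'_nt = 575.9 MPa.
R_n = F'_nt · A_b · n = 575.9 × 380.1 × 7 / 1000 = 1532 kN.
Design strength φR_n = 0.75 × 1532 = 1150 kN.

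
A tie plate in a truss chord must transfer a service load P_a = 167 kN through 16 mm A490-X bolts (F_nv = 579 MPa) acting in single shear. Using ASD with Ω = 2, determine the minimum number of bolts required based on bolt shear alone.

3 bolts

A_b = π·16²/4 = 201.1 mm².
Per-bolt allowable strength R_n/Ω = 579 × 201.1 × 1 / 1000 / 2 = 58.21 kN.
n ≥ 167 / 58.21 = 2.869 → use 3 bolts.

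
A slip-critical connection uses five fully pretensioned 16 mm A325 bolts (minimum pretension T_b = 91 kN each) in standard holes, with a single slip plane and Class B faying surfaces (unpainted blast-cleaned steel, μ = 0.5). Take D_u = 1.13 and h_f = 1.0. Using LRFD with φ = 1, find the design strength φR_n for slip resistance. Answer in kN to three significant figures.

R_n = μ · D_u · h_f · T_b · n_s · n_b = 0.5 × 1.13 × 1.0 × 91 × 1 × 5 = 257.1 kN.
Design strength φR_n = 1 × 257.1 = 257 kN.

257 kN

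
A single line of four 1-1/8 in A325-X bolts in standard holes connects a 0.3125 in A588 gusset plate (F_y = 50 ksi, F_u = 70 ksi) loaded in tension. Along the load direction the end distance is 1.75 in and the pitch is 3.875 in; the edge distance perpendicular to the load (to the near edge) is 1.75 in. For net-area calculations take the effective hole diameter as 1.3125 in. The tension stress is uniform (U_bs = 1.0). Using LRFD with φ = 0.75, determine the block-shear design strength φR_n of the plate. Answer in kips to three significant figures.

Shear plane L_v = 1.75 + 3·3.875 = 13.38 in; A_gv = 13.38 × 0.3125 = 4.18 in².
A_nv = (13.38 − 3.5·1.3125) × 0.3125 = 2.744 in².
A_nt = (1.75 − 0.5·1.3125) × 0.3125 = 0.3418 in².
0.6 F_u A_nv = 115.3 kips; 0.6 F_y A_gv = 125.4 kips → shear rupture governs the shear term.
R_n = 115.3 + 1.0 × 70 × 0.3418 = 139.2 kips.
Design strength φR_n = 0.75 × 139.2 = 104 kips.

104 kips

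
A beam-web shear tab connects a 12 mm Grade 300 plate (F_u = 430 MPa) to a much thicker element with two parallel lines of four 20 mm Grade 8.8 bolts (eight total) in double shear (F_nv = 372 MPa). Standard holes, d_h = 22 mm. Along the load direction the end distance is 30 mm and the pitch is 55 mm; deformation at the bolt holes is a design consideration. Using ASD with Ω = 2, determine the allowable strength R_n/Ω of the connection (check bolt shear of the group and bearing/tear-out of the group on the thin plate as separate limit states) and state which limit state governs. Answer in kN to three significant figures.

731 kN (bearing governs)

Bolt shear: A_b = π·20²/4 = 314.2 mm²; R_n = 372 × 314.2 × 8 × 2 / 1000 = 1870 kN → 1870 / 2 = 935 kN.
Bearing (1.2 l_c t F_u ≤ 2.4 d t F_u): upper limit = 2.4·20·12·430 / 1000 = 247.7 kN.
  Edge l_c = 30 − 22/2 = 19 → r_n = 117.6 kN; interior l_c = 55 − 22 = 33 → r_n = 204.3 kN.
  R_n,bearing = 2·117.6 + 6·204.3 = 1461 kN → 1461 / 2 = 731 kN.
Bearing governs: 731 kN.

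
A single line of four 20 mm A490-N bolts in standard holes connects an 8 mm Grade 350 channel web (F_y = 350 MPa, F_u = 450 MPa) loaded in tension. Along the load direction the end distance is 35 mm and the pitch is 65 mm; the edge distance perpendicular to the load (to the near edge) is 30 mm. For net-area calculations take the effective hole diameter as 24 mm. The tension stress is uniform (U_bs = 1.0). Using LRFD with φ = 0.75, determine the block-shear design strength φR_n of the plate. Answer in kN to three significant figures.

Shear plane L_v = 35 + 3·65 = 230 mm; A_gv = 230 × 8 = 1840 mm².
A_nv = (230 − 3.5·24) × 8 = 1168 mm².
A_nt = (30 − 0.5·24) × 8 = 144 mm².
0.6 F_u A_nv = 315.4 kN; 0.6 F_y A_gv = 386.4 kN → shear rupture governs the shear term.
R_n = 315.4 + 1.0 × 450 × 144 / 1000 = 380.2 kN.
Design strength φR_n = 0.75 × 380.2 = 285 kN.

285 kN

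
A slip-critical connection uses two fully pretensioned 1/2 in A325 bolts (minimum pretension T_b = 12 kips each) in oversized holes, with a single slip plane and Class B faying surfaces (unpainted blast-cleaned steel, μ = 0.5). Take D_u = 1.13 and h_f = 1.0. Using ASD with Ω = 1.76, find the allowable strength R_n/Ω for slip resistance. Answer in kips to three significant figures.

7.7 kips

R_n = μ · D_u · h_f · T_b · n_s · n_b = 0.5 × 1.13 × 1.0 × 12 × 1 × 2 = 13.56 kips.
Allowable strength R_n/Ω = 13.56 / 1.76 = 7.7 kips.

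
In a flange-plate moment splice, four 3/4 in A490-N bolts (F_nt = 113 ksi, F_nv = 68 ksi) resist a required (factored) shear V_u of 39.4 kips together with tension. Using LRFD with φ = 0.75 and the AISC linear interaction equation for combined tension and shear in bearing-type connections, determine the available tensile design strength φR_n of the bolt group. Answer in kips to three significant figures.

A_b = π·0.75²/4 = 0.4418 in²; f_rv = 39.4 / (4 × 0.4418) = 22.3 ksi.
F'_nt = 1.3 F_nt − (F_nt / φF_nv) f_rv = 1.3·113 − (113/(0.75·68))·22.3 = 97.5 ksi, capped at F_nt → F'_nt = 97.5 ksi.
R_n = F'_nt · A_b · n = 97.5 × 0.4418 × 4 = 172.3 kips.
Design strength φR_n = 0.75 × 172.3 = 129 kips.

129 kips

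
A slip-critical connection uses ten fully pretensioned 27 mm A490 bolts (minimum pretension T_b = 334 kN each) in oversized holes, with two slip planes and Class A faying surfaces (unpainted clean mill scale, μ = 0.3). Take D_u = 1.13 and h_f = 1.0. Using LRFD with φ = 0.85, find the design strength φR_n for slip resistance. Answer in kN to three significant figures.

1920 kN

R_n = μ · D_u · h_f · T_b · n_s · n_b = 0.3 × 1.13 × 1.0 × 334 × 2 × 10 = 2265 kN.
Design strength φR_n = 0.85 × 2265 = 1920 kN.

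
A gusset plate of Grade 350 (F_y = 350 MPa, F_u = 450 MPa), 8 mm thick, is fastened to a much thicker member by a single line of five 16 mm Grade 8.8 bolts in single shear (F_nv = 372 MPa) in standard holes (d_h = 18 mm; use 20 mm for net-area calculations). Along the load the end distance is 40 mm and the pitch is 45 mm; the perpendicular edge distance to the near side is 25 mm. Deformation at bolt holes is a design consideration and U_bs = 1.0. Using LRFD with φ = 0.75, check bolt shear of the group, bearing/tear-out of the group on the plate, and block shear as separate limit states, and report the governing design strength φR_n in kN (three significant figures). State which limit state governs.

Bolt shear: A_b = π·16²/4 = 201.1 mm²; R_n = 372 × 201.1 × 5 × 1 / 1000 = 374 kN → 0.75 × 374 = 280 kN.
Bearing: edge l_c = 31, r_n = 133.9 kN; interior l_c = 27, r_n = 116.6 kN; R_n = 133.9 + 4·116.6 = 600.5 kN → 450 kN.
Block shear: A_gv = 1760, A_nv = 1040, A_nt = 120 mm²; R_n = min(0.6F_uA_nv, 0.6F_yA_gv) + U_bs·F_u·A_nt = 334.8 kN → 251 kN.
Block shear governs: 251 kN.

251 kN (block shear governs)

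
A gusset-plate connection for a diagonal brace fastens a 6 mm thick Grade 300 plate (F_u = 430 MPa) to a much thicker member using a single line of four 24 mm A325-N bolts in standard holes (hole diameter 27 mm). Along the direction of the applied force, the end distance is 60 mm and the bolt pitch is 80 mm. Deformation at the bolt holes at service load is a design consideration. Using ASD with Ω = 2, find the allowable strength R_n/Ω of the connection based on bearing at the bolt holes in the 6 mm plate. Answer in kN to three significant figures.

295 kN

Per bolt r_n = 1.2 l_c t F_u ≤ 2.4 d t F_u; upper limit = 2.4 × 24 × 6 × 430 / 1000 = 148.6 kN.
Edge bolt: l_c = 60 − 27/2 = 46.5 mm → 1.2 × 46.5 × 6 × 430 / 1000 = 144 → r_n = 144 kN.
Interior bolts: l_c = 80 − 27 = 53 mm → 1.2 × 53 × 6 × 430 / 1000 = 164.1 → r_n = 148.6 kN.
R_n = 1 × 144 + 3 × 148.6 = 589.8 kN.
Allowable strength R_n/Ω = 589.8 / 2 = 295 kN.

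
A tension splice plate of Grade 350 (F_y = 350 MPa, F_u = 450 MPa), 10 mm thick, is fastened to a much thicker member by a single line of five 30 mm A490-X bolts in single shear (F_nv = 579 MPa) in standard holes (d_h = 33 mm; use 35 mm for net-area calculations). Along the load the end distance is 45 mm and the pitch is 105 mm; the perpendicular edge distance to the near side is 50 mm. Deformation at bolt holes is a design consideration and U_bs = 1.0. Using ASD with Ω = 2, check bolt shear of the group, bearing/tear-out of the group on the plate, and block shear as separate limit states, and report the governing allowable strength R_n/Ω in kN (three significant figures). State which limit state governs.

Bolt shear: A_b = π·30²/4 = 706.9 mm²; R_n = 579 × 706.9 × 5 × 1 / 1000 = 2046 kN → 2046 / 2 = 1020 kN.
Bearing: edge l_c = 28.5, r_n = 153.9 kN; interior l_c = 72, r_n = 324 kN; R_n = 153.9 + 4·324 = 1450 kN → 725 kN.
Block shear: A_gv = 4650, A_nv = 3075, A_nt = 325 mm²; R_n = min(0.6F_uA_nv, 0.6F_yA_gv) + U_bs·F_u·A_nt = 976.5 kN → 488 kN.
Block shear governs: 488 kN.

488 kN (block shear governs)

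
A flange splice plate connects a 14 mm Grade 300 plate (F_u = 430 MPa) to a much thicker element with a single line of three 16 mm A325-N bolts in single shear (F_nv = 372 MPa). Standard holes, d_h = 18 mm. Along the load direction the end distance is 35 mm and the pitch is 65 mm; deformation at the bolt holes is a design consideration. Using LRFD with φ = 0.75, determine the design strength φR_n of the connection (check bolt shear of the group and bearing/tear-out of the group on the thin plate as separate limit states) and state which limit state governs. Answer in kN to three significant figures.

168 kN (bolt shear governs)

Bolt shear: A_b = π·16²/4 = 201.1 mm²; R_n = 372 × 201.1 × 3 × 1 / 1000 = 224.4 kN → 0.75 × 224.4 = 168 kN.
Bearing (1.2 l_c t F_u ≤ 2.4 d t F_u): upper limit = 2.4·16·14·430 / 1000 = 231.2 kN.
  Edge l_c = 35 − 18/2 = 26 → r_n = 187.8 kN; interior l_c = 65 − 18 = 47 → r_n = 231.2 kN.
  R_n,bearing = 1·187.8 + 2·231.2 = 650.2 kN → 0.75 × 650.2 = 488 kN.
Bolt shear governs: 168 kN.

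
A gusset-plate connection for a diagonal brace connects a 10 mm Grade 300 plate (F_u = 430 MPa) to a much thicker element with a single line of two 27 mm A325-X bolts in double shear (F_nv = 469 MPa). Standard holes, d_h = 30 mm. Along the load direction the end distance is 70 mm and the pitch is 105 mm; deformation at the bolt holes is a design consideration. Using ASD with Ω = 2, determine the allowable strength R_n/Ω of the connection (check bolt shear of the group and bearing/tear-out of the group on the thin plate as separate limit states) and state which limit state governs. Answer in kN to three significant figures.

279 kN (bearing governs)

Bolt shear: A_b = π·27²/4 = 572.6 mm²; R_n = 469 × 572.6 × 2 × 2 / 1000 = 1074 kN → 1074 / 2 = 537 kN.
Bearing (1.2 l_c t F_u ≤ 2.4 d t F_u): upper limit = 2.4·27·10·430 / 1000 = 278.6 kN.
  Edge l_c = 70 − 30/2 = 55 → r_n = 278.6 kN; interior l_c = 105 − 30 = 75 → r_n = 278.6 kN.
  R_n,bearing = 1·278.6 + 1·278.6 = 557.3 kN → 557.3 / 2 = 279 kN.
Bearing governs: 279 kN.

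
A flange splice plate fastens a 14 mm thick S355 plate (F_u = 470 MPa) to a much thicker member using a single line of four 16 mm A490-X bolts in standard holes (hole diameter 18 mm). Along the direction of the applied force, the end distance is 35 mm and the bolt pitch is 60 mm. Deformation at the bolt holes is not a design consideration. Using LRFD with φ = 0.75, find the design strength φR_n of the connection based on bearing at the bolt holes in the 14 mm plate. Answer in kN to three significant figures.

903 kN

Per bolt r_n = 1.5 l_c t F_u ≤ 3.0 d t F_u; upper limit = 3.0 × 16 × 14 × 470 / 1000 = 315.8 kN.
Edge bolt: l_c = 35 − 18/2 = 26 mm → 1.5 × 26 × 14 × 470 / 1000 = 256.6 → r_n = 256.6 kN.
Interior bolts: l_c = 60 − 18 = 42 mm → 1.5 × 42 × 14 × 470 / 1000 = 414.5 → r_n = 315.8 kN.
R_n = 1 × 256.6 + 3 × 315.8 = 1204 kN.
Design strength φR_n = 0.75 × 1204 = 903 kN.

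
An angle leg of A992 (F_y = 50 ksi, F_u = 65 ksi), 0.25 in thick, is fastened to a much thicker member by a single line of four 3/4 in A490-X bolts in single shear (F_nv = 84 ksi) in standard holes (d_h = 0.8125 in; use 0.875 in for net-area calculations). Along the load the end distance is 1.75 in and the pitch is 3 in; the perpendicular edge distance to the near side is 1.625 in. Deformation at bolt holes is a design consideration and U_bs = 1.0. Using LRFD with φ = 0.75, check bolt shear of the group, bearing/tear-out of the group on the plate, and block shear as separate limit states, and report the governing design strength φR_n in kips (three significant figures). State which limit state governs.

Bolt shear: A_b = π·0.75²/4 = 0.4418 in²; R_n = 84 × 0.4418 × 4 × 1 = 148.4 kips → 0.75 × 148.4 = 111 kips.
Bearing: edge l_c = 1.344, r_n = 26.2 kips; interior l_c = 2.188, r_n = 29.25 kips; R_n = 26.2 + 3·29.25 = 114 kips → 85.5 kips.
Block shear: A_gv = 2.688, A_nv = 1.922, A_nt = 0.2969 in²; R_n = min(0.6F_uA_nv, 0.6F_yA_gv) + U_bs·F_u·A_nt = 94.25 kips → 70.7 kips.
Block shear governs: 70.7 kips.

70.7 kips (block shear governs)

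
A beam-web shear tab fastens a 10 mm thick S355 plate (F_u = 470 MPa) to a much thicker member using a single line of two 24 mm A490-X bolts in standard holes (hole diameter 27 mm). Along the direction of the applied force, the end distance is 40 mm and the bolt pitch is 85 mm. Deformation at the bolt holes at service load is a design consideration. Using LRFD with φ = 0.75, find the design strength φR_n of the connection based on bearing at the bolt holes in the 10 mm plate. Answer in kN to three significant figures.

315 kN

Per bolt r_n = 1.2 l_c t F_u ≤ 2.4 d t F_u; upper limit = 2.4 × 24 × 10 × 470 / 1000 = 270.7 kN.
Edge bolt: l_c = 40 − 27/2 = 26.5 mm → 1.2 × 26.5 × 10 × 470 / 1000 = 149.5 → r_n = 149.5 kN.
Interior bolts: l_c = 85 − 27 = 58 mm → 1.2 × 58 × 10 × 470 / 1000 = 327.1 → r_n = 270.7 kN.
R_n = 1 × 149.5 + 1 × 270.7 = 420.2 kN.
Design strength φR_n = 0.75 × 420.2 = 315 kN.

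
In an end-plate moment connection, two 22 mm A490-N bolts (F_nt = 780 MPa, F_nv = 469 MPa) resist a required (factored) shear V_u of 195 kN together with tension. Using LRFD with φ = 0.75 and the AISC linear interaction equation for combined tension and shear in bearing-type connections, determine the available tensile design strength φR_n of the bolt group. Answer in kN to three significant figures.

254 kN

A_b = π·22²/4 = 380.1 mm²; f_rv = 195 × 1000 / (2 × 380.1) = 256.5 MPa.
F'_nt = 1.3 F_nt − (F_nt / φF_nv) f_rv = 1.3·780 − (780/(0.75·469))·256.5 = 445.2 MPa, capped at F_nt → F'_nt = 445.2 MPa.
R_n = F'_nt · A_b · n = 445.2 × 380.1 × 2 / 1000 = 338.5 kN.
Design strength φR_n = 0.75 × 338.5 = 254 kN.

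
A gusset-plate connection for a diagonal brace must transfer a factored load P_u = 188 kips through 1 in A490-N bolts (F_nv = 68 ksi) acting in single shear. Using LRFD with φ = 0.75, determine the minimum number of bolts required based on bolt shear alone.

A_b = π·1²/4 = 0.7854 in².
Per-bolt design strength φR_n = 0.75 × 68 × 0.7854 × 1 = 40.06 kips.
n ≥ 188 / 40.06 = 4.694 → use 5 bolts.

5 bolts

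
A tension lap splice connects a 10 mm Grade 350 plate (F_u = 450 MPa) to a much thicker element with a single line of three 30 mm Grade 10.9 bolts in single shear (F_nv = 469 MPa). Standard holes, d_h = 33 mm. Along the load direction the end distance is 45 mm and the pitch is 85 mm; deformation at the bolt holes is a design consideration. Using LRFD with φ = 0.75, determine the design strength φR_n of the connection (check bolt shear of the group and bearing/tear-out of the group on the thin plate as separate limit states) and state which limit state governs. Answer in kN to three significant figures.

537 kN (bearing governs)

Bolt shear: A_b = π·30²/4 = 706.9 mm²; R_n = 469 × 706.9 × 3 × 1 / 1000 = 994.5 kN → 0.75 × 994.5 = 746 kN.
Bearing (1.2 l_c t F_u ≤ 2.4 d t F_u): upper limit = 2.4·30·10·450 / 1000 = 324 kN.
  Edge l_c = 45 − 33/2 = 28.5 → r_n = 153.9 kN; interior l_c = 85 − 33 = 52 → r_n = 280.8 kN.
  R_n,bearing = 1·153.9 + 2·280.8 = 715.5 kN → 0.75 × 715.5 = 537 kN.
Bearing governs: 537 kN.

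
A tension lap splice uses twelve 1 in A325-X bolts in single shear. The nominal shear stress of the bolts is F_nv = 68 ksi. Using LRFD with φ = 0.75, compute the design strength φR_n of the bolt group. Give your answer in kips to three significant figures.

481 kips

A_b = π × 1² / 4 = 0.7854 in².
R_n = F_nv · A_b · n · n_s = 68 × 0.7854 × 12 × 1 = 640.9 kips.
Design strength φR_n = 0.75 × 640.9 = 481 kips.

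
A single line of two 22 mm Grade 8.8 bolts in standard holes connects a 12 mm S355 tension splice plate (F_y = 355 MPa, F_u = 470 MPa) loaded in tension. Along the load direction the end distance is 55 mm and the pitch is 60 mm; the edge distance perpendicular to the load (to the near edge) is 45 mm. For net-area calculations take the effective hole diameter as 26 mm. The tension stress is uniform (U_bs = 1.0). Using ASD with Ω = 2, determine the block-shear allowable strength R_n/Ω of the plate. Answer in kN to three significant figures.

219 kN

Shear plane L_v = 55 + 1·60 = 115 mm; A_gv = 115 × 12 = 1380 mm².
A_nv = (115 − 1.5·26) × 12 = 912 mm².
A_nt = (45 − 0.5·26) × 12 = 384 mm².
0.6 F_u A_nv = 257.2 kN; 0.6 F_y A_gv = 293.9 kN → shear rupture governs the shear term.
R_n = 257.2 + 1.0 × 470 × 384 / 1000 = 437.7 kN.
Allowable strength R_n/Ω = 437.7 / 2 = 219 kN.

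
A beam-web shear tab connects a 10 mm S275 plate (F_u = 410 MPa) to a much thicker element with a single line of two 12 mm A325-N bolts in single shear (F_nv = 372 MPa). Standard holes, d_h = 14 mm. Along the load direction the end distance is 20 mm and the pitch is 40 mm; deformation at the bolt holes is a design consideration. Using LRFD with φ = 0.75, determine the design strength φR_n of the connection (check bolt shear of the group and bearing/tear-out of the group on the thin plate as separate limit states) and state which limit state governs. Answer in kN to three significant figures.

63.1 kN (bolt shear governs)

Bolt shear: A_b = π·12²/4 = 113.1 mm²; R_n = 372 × 113.1 × 2 × 1 / 1000 = 84.14 kN → 0.75 × 84.14 = 63.1 kN.
Bearing (1.2 l_c t F_u ≤ 2.4 d t F_u): upper limit = 2.4·12·10·410 / 1000 = 118.1 kN.
  Edge l_c = 20 − 14/2 = 13 → r_n = 63.96 kN; interior l_c = 40 − 14 = 26 → r_n = 118.1 kN.
  R_n,bearing = 1·63.96 + 1·118.1 = 182 kN → 0.75 × 182 = 137 kN.
Bolt shear governs: 63.1 kN.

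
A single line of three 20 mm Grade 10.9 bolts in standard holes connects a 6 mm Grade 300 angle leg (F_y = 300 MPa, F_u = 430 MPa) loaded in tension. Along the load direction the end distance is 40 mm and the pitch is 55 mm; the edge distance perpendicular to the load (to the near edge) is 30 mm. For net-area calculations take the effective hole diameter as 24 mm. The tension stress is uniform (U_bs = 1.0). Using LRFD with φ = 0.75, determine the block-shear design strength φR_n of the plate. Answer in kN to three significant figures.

Shear plane L_v = 40 + 2·55 = 150 mm; A_gv = 150 × 6 = 900 mm².
A_nv = (150 − 2.5·24) × 6 = 540 mm².
A_nt = (30 − 0.5·24) × 6 = 108 mm².
0.6 F_u A_nv = 139.3 kN; 0.6 F_y A_gv = 162 kN → shear rupture governs the shear term.
R_n = 139.3 + 1.0 × 430 × 108 / 1000 = 185.8 kN.
Design strength φR_n = 0.75 × 185.8 = 139 kN.

139 kN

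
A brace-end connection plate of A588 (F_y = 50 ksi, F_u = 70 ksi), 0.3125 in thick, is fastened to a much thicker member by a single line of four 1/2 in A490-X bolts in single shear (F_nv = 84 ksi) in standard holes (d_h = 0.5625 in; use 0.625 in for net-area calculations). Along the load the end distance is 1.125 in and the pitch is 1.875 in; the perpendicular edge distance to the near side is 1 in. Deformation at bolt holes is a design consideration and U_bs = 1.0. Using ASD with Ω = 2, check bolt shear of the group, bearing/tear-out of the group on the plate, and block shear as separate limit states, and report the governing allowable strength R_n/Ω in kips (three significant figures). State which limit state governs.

33 kips (bolt shear governs)

Bolt shear: A_b = π·0.5²/4 = 0.1963 in²; R_n = 84 × 0.1963 × 4 × 1 = 65.97 kips → 65.97 / 2 = 33 kips.
Bearing: edge l_c = 0.8438, r_n = 22.15 kips; interior l_c = 1.312, r_n = 26.25 kips; R_n = 22.15 + 3·26.25 = 100.9 kips → 50.4 kips.
Block shear: A_gv = 2.109, A_nv = 1.426, A_nt = 0.2148 in²; R_n = min(0.6F_uA_nv, 0.6F_yA_gv) + U_bs·F_u·A_nt = 74.92 kips → 37.5 kips.
Bolt shear governs: 33 kips.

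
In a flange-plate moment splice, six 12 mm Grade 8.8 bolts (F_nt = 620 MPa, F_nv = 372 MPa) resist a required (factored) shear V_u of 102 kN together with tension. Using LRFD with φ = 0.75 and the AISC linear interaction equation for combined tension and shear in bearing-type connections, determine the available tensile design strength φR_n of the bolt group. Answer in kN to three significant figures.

240 kN

A_b = π·12²/4 = 113.1 mm²; f_rv = 102 × 1000 / (6 × 113.1) = 150.3 MPa.
F'_nt = 1.3 F_nt − (F_nt / φF_nv) f_rv = 1.3·620 − (620/(0.75·372))·150.3 = 472 MPa, capped at F_nt → F'_nt = 472 MPa.
R_n = F'_nt · A_b · n = 472 × 113.1 × 6 / 1000 = 320.3 kN.
Design strength φR_n = 0.75 × 320.3 = 240 kN.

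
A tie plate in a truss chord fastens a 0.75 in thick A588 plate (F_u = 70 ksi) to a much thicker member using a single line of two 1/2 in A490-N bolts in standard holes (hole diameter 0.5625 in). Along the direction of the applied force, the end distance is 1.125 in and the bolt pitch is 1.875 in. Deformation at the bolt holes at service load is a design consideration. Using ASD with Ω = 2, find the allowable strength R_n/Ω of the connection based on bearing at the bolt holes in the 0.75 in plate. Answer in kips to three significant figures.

58.1 kips

Per bolt r_n = 1.2 l_c t F_u ≤ 2.4 d t F_u; upper limit = 2.4 × 0.5 × 0.75 × 70 = 63 kips.
Edge bolt: l_c = 1.125 − 0.5625/2 = 0.8438 in → 1.2 × 0.8438 × 0.75 × 70 = 53.16 → r_n = 53.16 kips.
Interior bolts: l_c = 1.875 − 0.5625 = 1.312 in → 1.2 × 1.312 × 0.75 × 70 = 82.69 → r_n = 63 kips.
R_n = 1 × 53.16 + 1 × 63 = 116.2 kips.
Allowable strength R_n/Ω = 116.2 / 2 = 58.1 kips.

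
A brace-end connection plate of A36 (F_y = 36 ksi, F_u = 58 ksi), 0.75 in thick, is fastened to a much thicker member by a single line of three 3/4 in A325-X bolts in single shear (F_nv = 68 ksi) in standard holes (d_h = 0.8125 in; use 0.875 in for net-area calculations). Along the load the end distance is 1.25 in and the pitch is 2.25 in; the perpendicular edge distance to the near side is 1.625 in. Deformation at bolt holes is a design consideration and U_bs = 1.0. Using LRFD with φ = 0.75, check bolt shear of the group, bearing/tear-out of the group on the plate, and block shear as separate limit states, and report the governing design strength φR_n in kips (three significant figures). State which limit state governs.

67.6 kips (bolt shear governs)

Bolt shear: A_b = π·0.75²/4 = 0.4418 in²; R_n = 68 × 0.4418 × 3 × 1 = 90.12 kips → 0.75 × 90.12 = 67.6 kips.
Bearing: edge l_c = 0.8438, r_n = 44.04 kips; interior l_c = 1.438, r_n = 75.04 kips; R_n = 44.04 + 2·75.04 = 194.1 kips → 146 kips.
Block shear: A_gv = 4.312, A_nv = 2.672, A_nt = 0.8906 in²; R_n = min(0.6F_uA_nv, 0.6F_yA_gv) + U_bs·F_u·A_nt = 144.6 kips → 108 kips.
Bolt shear governs: 67.6 kips.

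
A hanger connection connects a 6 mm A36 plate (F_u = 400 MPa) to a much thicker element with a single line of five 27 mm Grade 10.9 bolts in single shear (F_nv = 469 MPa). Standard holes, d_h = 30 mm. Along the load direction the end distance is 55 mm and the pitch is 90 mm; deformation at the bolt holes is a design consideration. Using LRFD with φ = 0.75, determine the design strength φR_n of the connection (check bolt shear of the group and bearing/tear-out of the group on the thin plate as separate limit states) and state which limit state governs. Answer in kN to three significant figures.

Bolt shear: A_b = π·27²/4 = 572.6 mm²; R_n = 469 × 572.6 × 5 × 1 / 1000 = 1343 kN → 0.75 × 1343 = 1010 kN.
Bearing (1.2 l_c t F_u ≤ 2.4 d t F_u): upper limit = 2.4·27·6·400 / 1000 = 155.5 kN.
  Edge l_c = 55 − 30/2 = 40 → r_n = 115.2 kN; interior l_c = 90 − 30 = 60 → r_n = 155.5 kN.
  R_n,bearing = 1·115.2 + 4·155.5 = 737.3 kN → 0.75 × 737.3 = 553 kN.
Bearing governs: 553 kN.

553 kN (bearing governs)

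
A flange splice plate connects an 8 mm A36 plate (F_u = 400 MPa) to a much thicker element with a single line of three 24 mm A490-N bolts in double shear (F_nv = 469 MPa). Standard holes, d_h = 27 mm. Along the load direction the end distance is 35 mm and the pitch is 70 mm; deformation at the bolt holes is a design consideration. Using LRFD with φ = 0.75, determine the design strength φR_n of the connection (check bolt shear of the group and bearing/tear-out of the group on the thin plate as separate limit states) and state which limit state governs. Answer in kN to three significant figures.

Bolt shear: A_b = π·24²/4 = 452.4 mm²; R_n = 469 × 452.4 × 3 × 2 / 1000 = 1273 kN → 0.75 × 1273 = 955 kN.
Bearing (1.2 l_c t F_u ≤ 2.4 d t F_u): upper limit = 2.4·24·8·400 / 1000 = 184.3 kN.
  Edge l_c = 35 − 27/2 = 21.5 → r_n = 82.56 kN; interior l_c = 70 − 27 = 43 → r_n = 165.1 kN.
  R_n,bearing = 1·82.56 + 2·165.1 = 412.8 kN → 0.75 × 412.8 = 310 kN.
Bearing governs: 310 kN.

310 kN (bearing governs)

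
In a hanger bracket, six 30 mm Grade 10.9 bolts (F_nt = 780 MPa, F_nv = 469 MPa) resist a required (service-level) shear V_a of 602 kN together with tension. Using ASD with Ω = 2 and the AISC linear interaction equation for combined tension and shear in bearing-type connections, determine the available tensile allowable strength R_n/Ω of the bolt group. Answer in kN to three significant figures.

A_b = π·30²/4 = 706.9 mm²; f_rv = 602 × 1000 / (6 × 706.9) = 141.9 MPa.
F'_nt = 1.3 F_nt − (Ω F_nt / F_nv) f_rv = 1.3·780 − (2·780/469)·141.9 = 541.9 MPa, capped at F_nt → F'_nt = 541.9 MPa.
R_n = F'_nt · A_b · n = 541.9 × 706.9 × 6 / 1000 = 2298 kN.
Allowable strength R_n/Ω = 2298 / 2 = 1150 kN.

1150 kN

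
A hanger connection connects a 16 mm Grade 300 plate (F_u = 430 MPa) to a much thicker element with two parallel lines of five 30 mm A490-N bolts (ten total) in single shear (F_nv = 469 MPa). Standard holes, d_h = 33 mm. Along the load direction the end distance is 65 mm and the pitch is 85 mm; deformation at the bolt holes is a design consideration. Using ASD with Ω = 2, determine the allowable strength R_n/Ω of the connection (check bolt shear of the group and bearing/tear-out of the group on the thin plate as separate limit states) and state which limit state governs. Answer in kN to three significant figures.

Bolt shear: A_b = π·30²/4 = 706.9 mm²; R_n = 469 × 706.9 × 10 × 1 / 1000 = 3315 kN → 3315 / 2 = 1660 kN.
Bearing (1.2 l_c t F_u ≤ 2.4 d t F_u): upper limit = 2.4·30·16·430 / 1000 = 495.4 kN.
  Edge l_c = 65 − 33/2 = 48.5 → r_n = 400.4 kN; interior l_c = 85 − 33 = 52 → r_n = 429.3 kN.
  R_n,bearing = 2·400.4 + 8·429.3 = 4235 kN → 4235 / 2 = 2120 kN.
Bolt shear governs: 1660 kN.

1660 kN (bolt shear governs)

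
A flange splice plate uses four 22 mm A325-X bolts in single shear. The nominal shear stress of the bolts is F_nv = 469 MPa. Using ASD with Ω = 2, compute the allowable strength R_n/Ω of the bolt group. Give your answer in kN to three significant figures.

357 kN

A_b = π × 22² / 4 = 380.1 mm².
R_n = F_nv · A_b · n · n_s = 469 × 380.1 × 4 × 1 / 1000 = 713.1 kN.
Allowable strength R_n/Ω = 713.1 / 2 = 357 kN.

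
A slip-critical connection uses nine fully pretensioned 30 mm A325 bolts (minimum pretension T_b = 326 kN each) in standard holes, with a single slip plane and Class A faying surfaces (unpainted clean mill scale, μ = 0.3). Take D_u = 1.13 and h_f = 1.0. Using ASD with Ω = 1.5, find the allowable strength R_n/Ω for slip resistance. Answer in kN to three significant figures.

663 kN

R_n = μ · D_u · h_f · T_b · n_s · n_b = 0.3 × 1.13 × 1.0 × 326 × 1 × 9 = 994.6 kN.
Allowable strength R_n/Ω = 994.6 / 1.5 = 663 kN.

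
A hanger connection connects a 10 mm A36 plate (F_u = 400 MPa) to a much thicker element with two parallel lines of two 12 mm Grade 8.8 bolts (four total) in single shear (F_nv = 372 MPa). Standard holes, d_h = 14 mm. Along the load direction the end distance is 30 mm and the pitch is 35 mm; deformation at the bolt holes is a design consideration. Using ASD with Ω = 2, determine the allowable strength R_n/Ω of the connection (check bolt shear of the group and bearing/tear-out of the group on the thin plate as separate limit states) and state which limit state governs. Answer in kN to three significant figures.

84.1 kN (bolt shear governs)

Bolt shear: A_b = π·12²/4 = 113.1 mm²; R_n = 372 × 113.1 × 4 × 1 / 1000 = 168.3 kN → 168.3 / 2 = 84.1 kN.
Bearing (1.2 l_c t F_u ≤ 2.4 d t F_u): upper limit = 2.4·12·10·400 / 1000 = 115.2 kN.
  Edge l_c = 30 − 14/2 = 23 → r_n = 110.4 kN; interior l_c = 35 − 14 = 21 → r_n = 100.8 kN.
  R_n,bearing = 2·110.4 + 2·100.8 = 422.4 kN → 422.4 / 2 = 211 kN.
Bolt shear governs: 84.1 kN.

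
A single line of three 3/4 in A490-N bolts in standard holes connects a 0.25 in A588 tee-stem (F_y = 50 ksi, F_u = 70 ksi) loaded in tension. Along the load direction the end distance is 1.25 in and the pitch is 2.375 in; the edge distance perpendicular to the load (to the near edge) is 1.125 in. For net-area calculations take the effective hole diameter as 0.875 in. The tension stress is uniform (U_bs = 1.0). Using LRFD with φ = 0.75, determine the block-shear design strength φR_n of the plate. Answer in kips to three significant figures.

39 kips

Shear plane L_v = 1.25 + 2·2.375 = 6 in; A_gv = 6 × 0.25 = 1.5 in².
A_nv = (6 − 2.5·0.875) × 0.25 = 0.9531 in².
A_nt = (1.125 − 0.5·0.875) × 0.25 = 0.1719 in².
0.6 F_u A_nv = 40.03 kips; 0.6 F_y A_gv = 45 kips → shear rupture governs the shear term.
R_n = 40.03 + 1.0 × 70 × 0.1719 = 52.06 kips.
Design strength φR_n = 0.75 × 52.06 = 39 kips.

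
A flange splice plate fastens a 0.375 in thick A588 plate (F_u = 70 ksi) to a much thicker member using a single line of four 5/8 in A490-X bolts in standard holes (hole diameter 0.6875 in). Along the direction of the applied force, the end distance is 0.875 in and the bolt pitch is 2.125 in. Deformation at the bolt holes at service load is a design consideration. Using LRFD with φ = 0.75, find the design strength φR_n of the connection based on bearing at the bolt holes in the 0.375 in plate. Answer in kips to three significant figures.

101 kips

Per bolt r_n = 1.2 l_c t F_u ≤ 2.4 d t F_u; upper limit = 2.4 × 0.625 × 0.375 × 70 = 39.38 kips.
Edge bolt: l_c = 0.875 − 0.6875/2 = 0.5312 in → 1.2 × 0.5312 × 0.375 × 70 = 16.73 → r_n = 16.73 kips.
Interior bolts: l_c = 2.125 − 0.6875 = 1.438 in → 1.2 × 1.438 × 0.375 × 70 = 45.28 → r_n = 39.38 kips.
R_n = 1 × 16.73 + 3 × 39.38 = 134.9 kips.
Design strength φR_n = 0.75 × 134.9 = 101 kips.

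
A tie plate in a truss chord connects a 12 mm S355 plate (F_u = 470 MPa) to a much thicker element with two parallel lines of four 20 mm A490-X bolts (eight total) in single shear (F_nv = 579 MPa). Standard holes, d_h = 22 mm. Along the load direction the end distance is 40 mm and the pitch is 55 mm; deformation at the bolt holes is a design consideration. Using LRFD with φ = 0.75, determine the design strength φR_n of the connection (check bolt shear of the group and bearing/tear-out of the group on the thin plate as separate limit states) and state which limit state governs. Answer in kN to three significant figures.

Bolt shear: A_b = π·20²/4 = 314.2 mm²; R_n = 579 × 314.2 × 8 × 1 / 1000 = 1455 kN → 0.75 × 1455 = 1090 kN.
Bearing (1.2 l_c t F_u ≤ 2.4 d t F_u): upper limit = 2.4·20·12·470 / 1000 = 270.7 kN.
  Edge l_c = 40 − 22/2 = 29 → r_n = 196.3 kN; interior l_c = 55 − 22 = 33 → r_n = 223.3 kN.
  R_n,bearing = 2·196.3 + 6·223.3 = 1733 kN → 0.75 × 1733 = 1300 kN.
Bolt shear governs: 1090 kN.

1090 kN (bolt shear governs)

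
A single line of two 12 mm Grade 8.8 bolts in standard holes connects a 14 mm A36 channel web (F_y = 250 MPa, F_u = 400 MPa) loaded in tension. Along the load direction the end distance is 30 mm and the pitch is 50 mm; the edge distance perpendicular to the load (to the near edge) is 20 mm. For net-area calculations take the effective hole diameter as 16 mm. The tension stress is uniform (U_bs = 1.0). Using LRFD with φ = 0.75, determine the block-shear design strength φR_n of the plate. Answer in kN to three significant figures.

Shear plane L_v = 30 + 1·50 = 80 mm; A_gv = 80 × 14 = 1120 mm².
A_nv = (80 − 1.5·16) × 14 = 784 mm².
A_nt = (20 − 0.5·16) × 14 = 168 mm².
0.6 F_u A_nv = 188.2 kN; 0.6 F_y A_gv = 168 kN → shear yielding governs the shear term.
R_n = 168 + 1.0 × 400 × 168 / 1000 = 235.2 kN.
Design strength φR_n = 0.75 × 235.2 = 176 kN.

176 kN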